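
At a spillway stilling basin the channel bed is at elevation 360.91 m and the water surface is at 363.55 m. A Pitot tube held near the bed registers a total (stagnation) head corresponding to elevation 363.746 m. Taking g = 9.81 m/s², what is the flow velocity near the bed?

v ≈ 1.96 m/s

Near the bed, under hydrostatic conditions, the piezometric head (z + ψ) equals the free-surface elevation, 363.55 m.
Velocity head = total − piezometric = 363.746 − 363.55 = 0.196 m.
v = √(2g·h_v) = √(2 × 9.81 × 0.196) = 1.96 m/s.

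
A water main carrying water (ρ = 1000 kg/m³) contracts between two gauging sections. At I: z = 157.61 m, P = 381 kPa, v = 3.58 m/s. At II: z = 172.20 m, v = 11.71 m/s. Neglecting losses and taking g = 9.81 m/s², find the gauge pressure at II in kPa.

Pressure head at I: ψ₁ = P₁/(ρg) = 381×1000 / (1000 × 9.81) = 38.84 m.
Velocity heads: v₁²/2g = 3.58²/19.62 = 0.653 m; v₂²/2g = 11.71²/19.62 = 6.989 m.
Total head H = z₁ + ψ₁ + v₁²/2g = 157.61 + 38.84 + 0.653 = 197.10 m.
ψ₂ = H − z₂ − v₂²/2g = 197.10 − 172.20 − 6.989 = 17.91 m.
P₂ = ρgψ₂ = 1000 × 9.81 × 17.91 ≈ 176 kPa.

P₂ ≈ 176 kPa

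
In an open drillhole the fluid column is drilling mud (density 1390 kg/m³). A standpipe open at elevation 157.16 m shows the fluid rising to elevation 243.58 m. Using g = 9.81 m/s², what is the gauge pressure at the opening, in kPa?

Pressure head ψ = h − z = 243.58 − 157.16 = 86.42 m.
P = ρgψ = 1390 × 9.81 × 86.42 = 1178414 Pa ≈ 1180 kPa.

P ≈ 1180 kPa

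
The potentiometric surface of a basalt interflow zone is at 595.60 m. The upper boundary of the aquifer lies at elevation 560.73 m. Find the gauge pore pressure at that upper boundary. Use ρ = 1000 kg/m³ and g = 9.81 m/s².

Pressure head at the aquifer top: ψ = h − z = 595.60 − 560.73 = 34.87 m.
P = ρgψ = 1000 × 9.81 × 34.87 = 342075 Pa ≈ 342 kPa.

P ≈ 342 kPa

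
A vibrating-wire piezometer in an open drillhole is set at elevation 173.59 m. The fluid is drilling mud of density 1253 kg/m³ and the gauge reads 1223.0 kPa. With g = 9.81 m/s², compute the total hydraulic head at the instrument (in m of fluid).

ψ = P/(ρg) = 1223.0×1000 / (1253 × 9.81) = 99.50 m.
h = z + ψ = 173.59 + 99.50 = 273.09 m.

h ≈ 273.09 m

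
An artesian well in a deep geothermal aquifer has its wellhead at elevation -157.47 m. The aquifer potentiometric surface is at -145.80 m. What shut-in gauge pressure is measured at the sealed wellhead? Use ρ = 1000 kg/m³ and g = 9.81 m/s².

P ≈ 114 kPa

Head above the cap: Δh = -145.80 − (-157.47) = 11.67 m.
P = ρgΔh = 1000 × 9.81 × 11.67 = 114483 Pa ≈ 114 kPa.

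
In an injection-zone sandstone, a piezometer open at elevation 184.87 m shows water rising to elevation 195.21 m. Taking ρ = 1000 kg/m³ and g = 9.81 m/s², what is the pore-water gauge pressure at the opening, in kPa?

Pressure head ψ = h − z = 195.21 − 184.87 = 10.34 m.
P = ρgψ = 1000 × 9.81 × 10.34 = 101435 Pa ≈ 101 kPa.

P ≈ 101 kPa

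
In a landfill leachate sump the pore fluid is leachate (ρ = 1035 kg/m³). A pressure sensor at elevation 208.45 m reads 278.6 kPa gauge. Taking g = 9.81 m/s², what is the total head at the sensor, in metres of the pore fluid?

h ≈ 235.89 m

ψ = P/(ρg) = 278.6×1000 / (1035 × 9.81) = 27.44 m.
h = z + ψ = 208.45 + 27.44 = 235.89 m.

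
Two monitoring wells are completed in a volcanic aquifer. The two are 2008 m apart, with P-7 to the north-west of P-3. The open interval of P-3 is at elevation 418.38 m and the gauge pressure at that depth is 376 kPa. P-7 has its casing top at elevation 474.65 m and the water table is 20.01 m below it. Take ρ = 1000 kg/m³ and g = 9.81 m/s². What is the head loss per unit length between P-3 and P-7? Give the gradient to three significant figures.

Pressure head at P-3: ψ = P/(ρg) = 376×1000 / (1000 × 9.81) = 38.33 m.
Total head at P-3: h = z + ψ = 418.38 + 38.33 = 456.71 m.
Total head at P-7: h = 474.65 − 20.01 = 454.64 m.
Head difference: h(P-3) − h(P-7) = 456.71 − 454.64 = 2.07 m.
Hydraulic gradient: i = |Δh| / L = 2.07 / 2008 = 0.00103.

i ≈ 0.00103 m/m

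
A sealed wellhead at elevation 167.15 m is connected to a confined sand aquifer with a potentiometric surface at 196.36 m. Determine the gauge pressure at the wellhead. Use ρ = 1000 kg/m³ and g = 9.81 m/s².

P ≈ 287 kPa

Head above the cap: Δh = 196.36 − 167.15 = 29.21 m.
P = ρgΔh = 1000 × 9.81 × 29.21 = 286550 Pa ≈ 287 kPa.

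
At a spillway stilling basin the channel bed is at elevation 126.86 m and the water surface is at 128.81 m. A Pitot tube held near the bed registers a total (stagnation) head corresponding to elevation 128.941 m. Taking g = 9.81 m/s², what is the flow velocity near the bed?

Near the bed, under hydrostatic conditions, the piezometric head (z + ψ) equals the free-surface elevation, 128.81 m.
Velocity head = total − piezometric = 128.941 − 128.81 = 0.131 m.
v = √(2g·h_v) = √(2 × 9.81 × 0.131) = 1.60 m/s.

v ≈ 1.60 m/s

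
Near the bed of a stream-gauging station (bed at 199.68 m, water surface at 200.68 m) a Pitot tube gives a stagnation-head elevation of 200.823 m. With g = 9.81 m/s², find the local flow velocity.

Near the bed, under hydrostatic conditions, the piezometric head (z + ψ) equals the free-surface elevation, 200.68 m.
Velocity head = total − piezometric = 200.823 − 200.68 = 0.143 m.
v = √(2g·h_v) = √(2 × 9.81 × 0.143) = 1.68 m/s.

v ≈ 1.68 m/s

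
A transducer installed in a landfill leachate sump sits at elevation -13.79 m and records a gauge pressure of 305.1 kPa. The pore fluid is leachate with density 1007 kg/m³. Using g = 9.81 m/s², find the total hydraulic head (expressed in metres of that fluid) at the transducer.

h ≈ 17.09 m

ψ = P/(ρg) = 305.1×1000 / (1007 × 9.81) = 30.88 m.
h = z + ψ = -13.79 + 30.88 = 17.09 m.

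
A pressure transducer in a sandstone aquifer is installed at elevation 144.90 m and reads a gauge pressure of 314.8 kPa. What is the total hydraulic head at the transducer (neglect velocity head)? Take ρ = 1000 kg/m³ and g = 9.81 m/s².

h ≈ 176.99 m

ψ = P/(ρg) = 314.8×1000 / (1000 × 9.81) = 32.09 m.
h = z + ψ = 144.90 + 32.09 = 176.99 m.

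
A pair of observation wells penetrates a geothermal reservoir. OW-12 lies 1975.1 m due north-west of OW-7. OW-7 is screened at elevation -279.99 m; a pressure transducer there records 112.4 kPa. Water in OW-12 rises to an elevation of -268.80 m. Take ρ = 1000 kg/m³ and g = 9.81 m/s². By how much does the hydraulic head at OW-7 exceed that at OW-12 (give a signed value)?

Δh ≈ 0.27 m

Pressure head at OW-7: ψ = P/(ρg) = 112.4×1000 / (1000 × 9.81) = 11.46 m.
Total head at OW-7: h = z + ψ = -279.99 + 11.46 = -268.53 m.
Total head at OW-12: h = -268.80 m (water level in the piezometer is the total head).
Head difference: h(OW-7) − h(OW-12) = -268.53 − (-268.80) = 0.27 m.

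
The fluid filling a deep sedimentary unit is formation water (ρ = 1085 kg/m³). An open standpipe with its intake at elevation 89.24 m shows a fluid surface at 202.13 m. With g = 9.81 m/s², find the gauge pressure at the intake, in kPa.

P ≈ 1200 kPa

Pressure head ψ = h − z = 202.13 − 89.24 = 112.89 m.
P = ρgψ = 1085 × 9.81 × 112.89 = 1201584 Pa ≈ 1200 kPa.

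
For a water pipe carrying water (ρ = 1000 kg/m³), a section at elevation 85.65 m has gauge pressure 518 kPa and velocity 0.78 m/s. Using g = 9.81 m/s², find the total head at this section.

Pressure head ψ = P/(ρg) = 518×1000 / (1000 × 9.81) = 52.80 m.
Velocity head = v²/(2g) = 0.78² / (2 × 9.81) = 0.031 m.
h = z + ψ + v²/(2g) = 85.65 + 52.80 + 0.031 = 138.48 m.

h ≈ 138.48 m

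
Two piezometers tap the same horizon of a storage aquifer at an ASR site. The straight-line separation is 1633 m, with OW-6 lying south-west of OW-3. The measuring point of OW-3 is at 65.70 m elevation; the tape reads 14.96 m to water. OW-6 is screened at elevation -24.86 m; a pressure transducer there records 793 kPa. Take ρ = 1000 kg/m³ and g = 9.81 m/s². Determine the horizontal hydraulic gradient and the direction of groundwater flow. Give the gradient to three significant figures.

Total head at OW-3: h = 65.70 − 14.96 = 50.74 m.
Pressure head at OW-6: ψ = P/(ρg) = 793×1000 / (1000 × 9.81) = 80.84 m.
Total head at OW-6: h = z + ψ = -24.86 + 80.84 = 55.98 m.
Head difference: h(OW-3) − h(OW-6) = 50.74 − 55.98 = -5.24 m.
Hydraulic gradient: i = |Δh| / L = 5.24 / 1633 = 0.00321.
Flow is from higher to lower head: from OW-6 toward OW-3, i.e. toward the north-east.

i ≈ 0.00321; groundwater flows toward the north-east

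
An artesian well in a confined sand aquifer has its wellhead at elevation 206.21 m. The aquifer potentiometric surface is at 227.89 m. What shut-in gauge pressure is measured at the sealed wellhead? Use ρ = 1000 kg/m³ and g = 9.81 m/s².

P ≈ 213 kPa

Head above the cap: Δh = 227.89 − 206.21 = 21.68 m.
P = ρgΔh = 1000 × 9.81 × 21.68 = 212681 Pa ≈ 213 kPa.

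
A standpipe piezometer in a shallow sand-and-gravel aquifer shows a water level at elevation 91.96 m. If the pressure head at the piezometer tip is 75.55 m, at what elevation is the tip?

z ≈ 16.41 m

z = h − ψ = 91.96 − 75.55 = 16.41 m.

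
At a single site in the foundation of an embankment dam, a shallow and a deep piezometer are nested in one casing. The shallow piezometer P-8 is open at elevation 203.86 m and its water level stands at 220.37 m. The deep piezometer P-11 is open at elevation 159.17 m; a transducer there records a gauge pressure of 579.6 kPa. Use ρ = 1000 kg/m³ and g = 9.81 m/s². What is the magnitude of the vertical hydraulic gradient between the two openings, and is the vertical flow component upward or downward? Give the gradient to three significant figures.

Total head at P-8: h = 220.37 m (water level in the standpipe).
Pressure head at P-11: ψ = P/(ρg) = 579.6×1000 / (1000 × 9.81) = 59.08 m.
Total head at P-11: h = z + ψ = 159.17 + 59.08 = 218.25 m.
Δh = h(P-8) − h(P-11) = 220.37 − 218.25 = 2.12 m.
Vertical separation Δz = 203.86 − 159.17 = 44.69 m.
|i_v| = |Δh| / Δz = 2.12 / 44.69 = 0.0474.
Head is higher in the shallow piezometer, so vertical flow is downward (recharge condition).

|i_v| ≈ 0.0474; vertical flow is downward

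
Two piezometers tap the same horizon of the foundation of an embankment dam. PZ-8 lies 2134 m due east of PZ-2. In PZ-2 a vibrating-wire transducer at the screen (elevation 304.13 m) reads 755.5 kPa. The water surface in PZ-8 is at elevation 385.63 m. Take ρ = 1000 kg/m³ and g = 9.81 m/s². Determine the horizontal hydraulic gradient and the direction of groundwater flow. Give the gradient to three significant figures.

Pressure head at PZ-2: ψ = P/(ρg) = 755.5×1000 / (1000 × 9.81) = 77.01 m.
Total head at PZ-2: h = z + ψ = 304.13 + 77.01 = 381.14 m.
Total head at PZ-8: h = 385.63 m (water level in the piezometer is the total head).
Head difference: h(PZ-2) − h(PZ-8) = 381.14 − 385.63 = -4.49 m.
Hydraulic gradient: i = |Δh| / L = 4.49 / 2134 = 0.00210.
Flow is from higher to lower head: from PZ-8 toward PZ-2, i.e. toward the west.

i ≈ 0.00210; groundwater flows toward the west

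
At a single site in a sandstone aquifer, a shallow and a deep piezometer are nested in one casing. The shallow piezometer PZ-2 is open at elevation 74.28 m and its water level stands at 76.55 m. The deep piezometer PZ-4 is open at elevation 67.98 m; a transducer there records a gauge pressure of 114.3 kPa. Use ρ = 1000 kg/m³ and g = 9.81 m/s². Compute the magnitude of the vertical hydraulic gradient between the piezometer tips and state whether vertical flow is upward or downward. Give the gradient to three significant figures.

Total head at PZ-2: h = 76.55 m (water level in the standpipe).
Pressure head at PZ-4: ψ = P/(ρg) = 114.3×1000 / (1000 × 9.81) = 11.65 m.
Total head at PZ-4: h = z + ψ = 67.98 + 11.65 = 79.63 m.
Δh = h(PZ-2) − h(PZ-4) = 76.55 − 79.63 = -3.08 m.
Vertical separation Δz = 74.28 − 67.98 = 6.30 m.
|i_v| = |Δh| / Δz = 3.08 / 6.30 = 0.489.
Head is higher in the deep piezometer, so vertical flow is upward (discharge condition).

|i_v| ≈ 0.489; vertical flow is upward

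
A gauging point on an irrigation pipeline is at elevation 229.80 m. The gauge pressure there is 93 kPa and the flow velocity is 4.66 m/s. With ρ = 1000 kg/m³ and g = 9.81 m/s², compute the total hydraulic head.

Pressure head ψ = P/(ρg) = 93×1000 / (1000 × 9.81) = 9.48 m.
Velocity head = v²/(2g) = 4.66² / (2 × 9.81) = 1.107 m.
h = z + ψ + v²/(2g) = 229.80 + 9.48 + 1.107 = 240.39 m.

h ≈ 240.39 m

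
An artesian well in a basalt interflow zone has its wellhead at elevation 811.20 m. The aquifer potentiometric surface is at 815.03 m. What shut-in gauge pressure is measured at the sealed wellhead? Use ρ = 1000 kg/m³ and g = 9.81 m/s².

Head above the cap: Δh = 815.03 − 811.20 = 3.83 m.
P = ρgΔh = 1000 × 9.81 × 3.83 = 37572 Pa ≈ 37.6 kPa.

P ≈ 37.6 kPa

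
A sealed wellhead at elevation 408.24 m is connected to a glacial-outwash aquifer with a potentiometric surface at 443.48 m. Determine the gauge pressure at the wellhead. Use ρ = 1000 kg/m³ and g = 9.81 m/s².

Head above the cap: Δh = 443.48 − 408.24 = 35.24 m.
P = ρgΔh = 1000 × 9.81 × 35.24 = 345704 Pa ≈ 346 kPa.

P ≈ 346 kPa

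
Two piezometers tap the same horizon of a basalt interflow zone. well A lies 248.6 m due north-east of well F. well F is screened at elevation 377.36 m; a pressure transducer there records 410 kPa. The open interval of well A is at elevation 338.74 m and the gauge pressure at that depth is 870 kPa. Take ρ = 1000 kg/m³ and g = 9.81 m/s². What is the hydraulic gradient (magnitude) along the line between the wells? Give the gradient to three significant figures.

i ≈ 0.0333

Pressure head at well F: ψ = P/(ρg) = 410×1000 / (1000 × 9.81) = 41.79 m.
Total head at well F: h = z + ψ = 377.36 + 41.79 = 419.15 m.
Pressure head at well A: ψ = P/(ρg) = 870×1000 / (1000 × 9.81) = 88.69 m.
Total head at well A: h = z + ψ = 338.74 + 88.69 = 427.43 m.
Head difference: h(well F) − h(well A) = 419.15 − 427.43 = -8.28 m.
Hydraulic gradient: i = |Δh| / L = 8.28 / 248.6 = 0.0333.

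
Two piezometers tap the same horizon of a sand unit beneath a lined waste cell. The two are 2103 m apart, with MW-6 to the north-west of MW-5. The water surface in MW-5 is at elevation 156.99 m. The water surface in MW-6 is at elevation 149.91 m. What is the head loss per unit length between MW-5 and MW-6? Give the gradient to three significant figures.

Total head at MW-5: h = 156.99 m (water level in the piezometer is the total head).
Total head at MW-6: h = 149.91 m (water level in the piezometer is the total head).
Head difference: h(MW-5) − h(MW-6) = 156.99 − 149.91 = 7.08 m.
Hydraulic gradient: i = |Δh| / L = 7.08 / 2103 = 0.00337.

i ≈ 0.00337 m/m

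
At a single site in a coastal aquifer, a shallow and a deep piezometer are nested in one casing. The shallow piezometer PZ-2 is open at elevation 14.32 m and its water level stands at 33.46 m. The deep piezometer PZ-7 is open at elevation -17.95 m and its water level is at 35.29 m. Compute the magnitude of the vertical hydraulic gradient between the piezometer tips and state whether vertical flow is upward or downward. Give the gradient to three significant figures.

|i_v| ≈ 0.0567; vertical flow is upward

Total head at PZ-2: h = 33.46 m (water level in the standpipe).
Total head at PZ-7: h = 35.29 m.
Δh = h(PZ-2) − h(PZ-7) = 33.46 − 35.29 = -1.83 m.
Vertical separation Δz = 14.32 − (-17.95) = 32.27 m.
|i_v| = |Δh| / Δz = 1.83 / 32.27 = 0.0567.
Head is higher in the deep piezometer, so vertical flow is upward (discharge condition).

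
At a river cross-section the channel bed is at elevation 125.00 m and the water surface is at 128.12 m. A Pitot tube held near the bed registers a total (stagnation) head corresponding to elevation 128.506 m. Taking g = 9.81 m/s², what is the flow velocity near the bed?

v ≈ 2.75 m/s

Near the bed, under hydrostatic conditions, the piezometric head (z + ψ) equals the free-surface elevation, 128.12 m.
Velocity head = total − piezometric = 128.506 − 128.12 = 0.386 m.
v = √(2g·h_v) = √(2 × 9.81 × 0.386) = 2.75 m/s.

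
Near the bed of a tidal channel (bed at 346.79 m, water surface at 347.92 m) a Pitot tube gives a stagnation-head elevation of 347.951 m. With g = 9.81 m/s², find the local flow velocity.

v ≈ 0.780 m/s

Near the bed, under hydrostatic conditions, the piezometric head (z + ψ) equals the free-surface elevation, 347.92 m.
Velocity head = total − piezometric = 347.951 − 347.92 = 0.031 m.
v = √(2g·h_v) = √(2 × 9.81 × 0.031) = 0.780 m/s.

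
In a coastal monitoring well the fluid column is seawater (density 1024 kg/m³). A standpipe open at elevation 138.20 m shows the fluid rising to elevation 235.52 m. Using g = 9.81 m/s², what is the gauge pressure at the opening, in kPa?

P ≈ 978 kPa

Pressure head ψ = h − z = 235.52 − 138.20 = 97.32 m.
P = ρgψ = 1024 × 9.81 × 97.32 = 977622 Pa ≈ 978 kPa.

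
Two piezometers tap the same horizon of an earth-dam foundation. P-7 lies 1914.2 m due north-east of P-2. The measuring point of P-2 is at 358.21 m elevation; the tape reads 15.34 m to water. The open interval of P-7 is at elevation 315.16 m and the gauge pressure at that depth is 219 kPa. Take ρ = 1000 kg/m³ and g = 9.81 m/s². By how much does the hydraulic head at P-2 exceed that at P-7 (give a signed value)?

Δh ≈ 5.39 m

Total head at P-2: h = 358.21 − 15.34 = 342.87 m.
Pressure head at P-7: ψ = P/(ρg) = 219×1000 / (1000 × 9.81) = 22.32 m.
Total head at P-7: h = z + ψ = 315.16 + 22.32 = 337.48 m.
Head difference: h(P-2) − h(P-7) = 342.87 − 337.48 = 5.39 m.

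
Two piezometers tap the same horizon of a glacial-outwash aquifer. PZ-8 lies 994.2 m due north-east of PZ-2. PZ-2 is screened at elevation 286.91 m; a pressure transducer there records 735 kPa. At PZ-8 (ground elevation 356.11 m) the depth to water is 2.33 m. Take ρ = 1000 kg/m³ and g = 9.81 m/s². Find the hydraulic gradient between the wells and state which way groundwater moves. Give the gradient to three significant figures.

Pressure head at PZ-2: ψ = P/(ρg) = 735×1000 / (1000 × 9.81) = 74.92 m.
Total head at PZ-2: h = z + ψ = 286.91 + 74.92 = 361.83 m.
Total head at PZ-8: h = 356.11 − 2.33 = 353.78 m.
Head difference: h(PZ-2) − h(PZ-8) = 361.83 − 353.78 = 8.05 m.
Hydraulic gradient: i = |Δh| / L = 8.05 / 994.2 = 0.00810.
Flow is from higher to lower head: from PZ-2 toward PZ-8, i.e. toward the north-east.

i ≈ 0.00810; groundwater flows toward the north-east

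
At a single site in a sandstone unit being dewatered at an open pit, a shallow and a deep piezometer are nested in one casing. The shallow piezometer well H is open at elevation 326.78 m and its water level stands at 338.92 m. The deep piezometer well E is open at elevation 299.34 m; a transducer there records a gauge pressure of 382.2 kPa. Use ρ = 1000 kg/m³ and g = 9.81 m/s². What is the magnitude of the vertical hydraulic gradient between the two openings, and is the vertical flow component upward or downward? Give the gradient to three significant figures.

|i_v| ≈ 0.0226; vertical flow is downward

Total head at well H: h = 338.92 m (water level in the standpipe).
Pressure head at well E: ψ = P/(ρg) = 382.2×1000 / (1000 × 9.81) = 38.96 m.
Total head at well E: h = z + ψ = 299.34 + 38.96 = 338.30 m.
Δh = h(well H) − h(well E) = 338.92 − 338.30 = 0.62 m.
Vertical separation Δz = 326.78 − 299.34 = 27.44 m.
|i_v| = |Δh| / Δz = 0.62 / 27.44 = 0.0226.
Head is higher in the shallow piezometer, so vertical flow is downward (recharge condition).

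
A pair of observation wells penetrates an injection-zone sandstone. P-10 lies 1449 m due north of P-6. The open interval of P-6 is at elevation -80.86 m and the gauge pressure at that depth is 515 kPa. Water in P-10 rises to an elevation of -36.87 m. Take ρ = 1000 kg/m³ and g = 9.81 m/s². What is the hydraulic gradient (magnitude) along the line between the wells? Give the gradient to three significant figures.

i ≈ 0.00587

Pressure head at P-6: ψ = P/(ρg) = 515×1000 / (1000 × 9.81) = 52.50 m.
Total head at P-6: h = z + ψ = -80.86 + 52.50 = -28.36 m.
Total head at P-10: h = -36.87 m (water level in the piezometer is the total head).
Head difference: h(P-6) − h(P-10) = -28.36 − (-36.87) = 8.51 m.
Hydraulic gradient: i = |Δh| / L = 8.51 / 1449 = 0.00587.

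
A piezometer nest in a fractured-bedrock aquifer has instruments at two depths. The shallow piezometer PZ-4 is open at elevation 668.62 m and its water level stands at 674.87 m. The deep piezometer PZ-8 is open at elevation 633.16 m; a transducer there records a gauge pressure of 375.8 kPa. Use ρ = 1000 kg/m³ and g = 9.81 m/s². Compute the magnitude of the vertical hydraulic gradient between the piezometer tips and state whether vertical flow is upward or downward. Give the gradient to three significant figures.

Total head at PZ-4: h = 674.87 m (water level in the standpipe).
Pressure head at PZ-8: ψ = P/(ρg) = 375.8×1000 / (1000 × 9.81) = 38.31 m.
Total head at PZ-8: h = z + ψ = 633.16 + 38.31 = 671.47 m.
Δh = h(PZ-4) − h(PZ-8) = 674.87 − 671.47 = 3.40 m.
Vertical separation Δz = 668.62 − 633.16 = 35.46 m.
|i_v| = |Δh| / Δz = 3.40 / 35.46 = 0.0959.
Head is higher in the shallow piezometer, so vertical flow is downward (recharge condition).

|i_v| ≈ 0.0959; vertical flow is downward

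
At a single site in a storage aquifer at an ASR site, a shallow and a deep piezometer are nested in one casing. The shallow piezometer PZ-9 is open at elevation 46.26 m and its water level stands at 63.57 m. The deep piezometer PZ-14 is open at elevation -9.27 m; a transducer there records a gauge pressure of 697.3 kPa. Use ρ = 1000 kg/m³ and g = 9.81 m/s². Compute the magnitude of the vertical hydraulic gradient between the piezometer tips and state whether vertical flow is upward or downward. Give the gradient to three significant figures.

|i_v| ≈ 0.0317; vertical flow is downward

Total head at PZ-9: h = 63.57 m (water level in the standpipe).
Pressure head at PZ-14: ψ = P/(ρg) = 697.3×1000 / (1000 × 9.81) = 71.08 m.
Total head at PZ-14: h = z + ψ = -9.27 + 71.08 = 61.81 m.
Δh = h(PZ-9) − h(PZ-14) = 63.57 − 61.81 = 1.76 m.
Vertical separation Δz = 46.26 − (-9.27) = 55.53 m.
|i_v| = |Δh| / Δz = 1.76 / 55.53 = 0.0317.
Head is higher in the shallow piezometer, so vertical flow is downward (recharge condition).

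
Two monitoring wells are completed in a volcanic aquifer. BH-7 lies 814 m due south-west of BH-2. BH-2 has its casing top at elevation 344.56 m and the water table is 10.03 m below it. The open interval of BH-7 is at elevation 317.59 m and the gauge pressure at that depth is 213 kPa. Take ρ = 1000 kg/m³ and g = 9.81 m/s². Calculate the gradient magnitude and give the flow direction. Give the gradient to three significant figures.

i ≈ 0.00586; groundwater flows toward the north-east

Total head at BH-2: h = 344.56 − 10.03 = 334.53 m.
Pressure head at BH-7: ψ = P/(ρg) = 213×1000 / (1000 × 9.81) = 21.71 m.
Total head at BH-7: h = z + ψ = 317.59 + 21.71 = 339.30 m.
Head difference: h(BH-2) − h(BH-7) = 334.53 − 339.30 = -4.77 m.
Hydraulic gradient: i = |Δh| / L = 4.77 / 814 = 0.00586.
Flow is from higher to lower head: from BH-7 toward BH-2, i.e. toward the north-east.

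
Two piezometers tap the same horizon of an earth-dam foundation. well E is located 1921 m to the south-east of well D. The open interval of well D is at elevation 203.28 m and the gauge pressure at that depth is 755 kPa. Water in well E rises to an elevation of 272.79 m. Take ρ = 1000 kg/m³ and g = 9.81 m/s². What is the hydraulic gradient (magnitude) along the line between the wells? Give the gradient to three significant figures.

i ≈ 0.00388

Pressure head at well D: ψ = P/(ρg) = 755×1000 / (1000 × 9.81) = 76.96 m.
Total head at well D: h = z + ψ = 203.28 + 76.96 = 280.24 m.
Total head at well E: h = 272.79 m (water level in the piezometer is the total head).
Head difference: h(well D) − h(well E) = 280.24 − 272.79 = 7.45 m.
Hydraulic gradient: i = |Δh| / L = 7.45 / 1921 = 0.00388.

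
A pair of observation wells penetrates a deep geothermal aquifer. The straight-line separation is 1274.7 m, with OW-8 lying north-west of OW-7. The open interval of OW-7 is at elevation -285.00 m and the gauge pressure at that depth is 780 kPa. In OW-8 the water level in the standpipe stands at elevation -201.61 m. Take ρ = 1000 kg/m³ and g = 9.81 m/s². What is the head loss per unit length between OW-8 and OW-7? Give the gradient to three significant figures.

Pressure head at OW-7: ψ = P/(ρg) = 780×1000 / (1000 × 9.81) = 79.51 m.
Total head at OW-7: h = z + ψ = -285.00 + 79.51 = -205.49 m.
Total head at OW-8: h = -201.61 m (water level in the piezometer is the total head).
Head difference: h(OW-7) − h(OW-8) = -205.49 − (-201.61) = -3.88 m.
Hydraulic gradient: i = |Δh| / L = 3.88 / 1274.7 = 0.00304.

i ≈ 0.00304 m/m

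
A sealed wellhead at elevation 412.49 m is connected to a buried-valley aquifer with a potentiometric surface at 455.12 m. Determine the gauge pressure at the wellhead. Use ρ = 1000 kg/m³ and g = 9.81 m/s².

Head above the cap: Δh = 455.12 − 412.49 = 42.63 m.
P = ρgΔh = 1000 × 9.81 × 42.63 = 418200 Pa ≈ 418 kPa.

P ≈ 418 kPa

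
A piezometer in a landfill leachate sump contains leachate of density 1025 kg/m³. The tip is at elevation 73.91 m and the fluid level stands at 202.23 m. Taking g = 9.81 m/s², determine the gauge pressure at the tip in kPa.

P ≈ 1290 kPa

Pressure head ψ = h − z = 202.23 − 73.91 = 128.32 m.
P = ρgψ = 1025 × 9.81 × 128.32 = 1290290 Pa ≈ 1290 kPa.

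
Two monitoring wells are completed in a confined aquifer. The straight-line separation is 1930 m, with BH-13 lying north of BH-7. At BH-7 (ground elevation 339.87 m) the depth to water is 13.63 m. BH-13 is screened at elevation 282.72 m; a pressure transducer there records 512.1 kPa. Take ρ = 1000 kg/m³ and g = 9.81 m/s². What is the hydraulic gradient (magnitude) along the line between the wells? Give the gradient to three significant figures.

i ≈ 0.00450

Total head at BH-7: h = 339.87 − 13.63 = 326.24 m.
Pressure head at BH-13: ψ = P/(ρg) = 512.1×1000 / (1000 × 9.81) = 52.20 m.
Total head at BH-13: h = z + ψ = 282.72 + 52.20 = 334.92 m.
Head difference: h(BH-7) − h(BH-13) = 326.24 − 334.92 = -8.68 m.
Hydraulic gradient: i = |Δh| / L = 8.68 / 1930 = 0.00450.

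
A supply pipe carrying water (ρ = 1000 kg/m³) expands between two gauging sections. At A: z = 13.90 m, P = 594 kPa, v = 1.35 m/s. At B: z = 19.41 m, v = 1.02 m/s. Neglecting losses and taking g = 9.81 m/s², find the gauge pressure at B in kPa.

Pressure head at A: ψ₁ = P₁/(ρg) = 594×1000 / (1000 × 9.81) = 60.55 m.
Velocity heads: v₁²/2g = 1.35²/19.62 = 0.093 m; v₂²/2g = 1.02²/19.62 = 0.053 m.
Total head H = z₁ + ψ₁ + v₁²/2g = 13.90 + 60.55 + 0.093 = 74.54 m.
ψ₂ = H − z₂ − v₂²/2g = 74.54 − 19.41 − 0.053 = 55.08 m.
P₂ = ρgψ₂ = 1000 × 9.81 × 55.08 ≈ 540 kPa.

P₂ ≈ 540 kPa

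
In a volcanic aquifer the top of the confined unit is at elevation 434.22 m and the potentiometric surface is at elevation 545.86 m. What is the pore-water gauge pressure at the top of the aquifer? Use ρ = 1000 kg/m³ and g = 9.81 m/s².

Pressure head at the aquifer top: ψ = h − z = 545.86 − 434.22 = 111.64 m.
P = ρgψ = 1000 × 9.81 × 111.64 = 1095188 Pa ≈ 1100 kPa.

P ≈ 1100 kPa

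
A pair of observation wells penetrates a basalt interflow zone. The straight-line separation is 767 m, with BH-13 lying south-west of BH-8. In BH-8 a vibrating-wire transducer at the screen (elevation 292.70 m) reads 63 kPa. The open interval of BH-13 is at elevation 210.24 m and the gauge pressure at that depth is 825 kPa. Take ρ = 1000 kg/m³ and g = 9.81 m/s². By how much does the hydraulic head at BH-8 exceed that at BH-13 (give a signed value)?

Δh ≈ 4.78 m

Pressure head at BH-8: ψ = P/(ρg) = 63×1000 / (1000 × 9.81) = 6.42 m.
Total head at BH-8: h = z + ψ = 292.70 + 6.42 = 299.12 m.
Pressure head at BH-13: ψ = P/(ρg) = 825×1000 / (1000 × 9.81) = 84.10 m.
Total head at BH-13: h = z + ψ = 210.24 + 84.10 = 294.34 m.
Head difference: h(BH-8) − h(BH-13) = 299.12 − 294.34 = 4.78 m.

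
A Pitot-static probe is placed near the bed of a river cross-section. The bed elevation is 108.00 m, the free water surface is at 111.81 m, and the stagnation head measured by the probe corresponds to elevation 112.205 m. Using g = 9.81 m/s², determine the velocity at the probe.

Near the bed, under hydrostatic conditions, the piezometric head (z + ψ) equals the free-surface elevation, 111.81 m.
Velocity head = total − piezometric = 112.205 − 111.81 = 0.395 m.
v = √(2g·h_v) = √(2 × 9.81 × 0.395) = 2.78 m/s.

v ≈ 2.78 m/s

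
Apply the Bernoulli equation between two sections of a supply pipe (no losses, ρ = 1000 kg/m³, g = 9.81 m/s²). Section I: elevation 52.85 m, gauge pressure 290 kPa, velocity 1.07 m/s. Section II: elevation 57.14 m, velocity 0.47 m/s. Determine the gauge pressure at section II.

Pressure head at I: ψ₁ = P₁/(ρg) = 290×1000 / (1000 × 9.81) = 29.56 m.
Velocity heads: v₁²/2g = 1.07²/19.62 = 0.058 m; v₂²/2g = 0.47²/19.62 = 0.011 m.
Total head H = z₁ + ψ₁ + v₁²/2g = 52.85 + 29.56 + 0.058 = 82.47 m.
ψ₂ = H − z₂ − v₂²/2g = 82.47 − 57.14 − 0.011 = 25.32 m.
P₂ = ρgψ₂ = 1000 × 9.81 × 25.32 ≈ 248 kPa.

P₂ ≈ 248 kPa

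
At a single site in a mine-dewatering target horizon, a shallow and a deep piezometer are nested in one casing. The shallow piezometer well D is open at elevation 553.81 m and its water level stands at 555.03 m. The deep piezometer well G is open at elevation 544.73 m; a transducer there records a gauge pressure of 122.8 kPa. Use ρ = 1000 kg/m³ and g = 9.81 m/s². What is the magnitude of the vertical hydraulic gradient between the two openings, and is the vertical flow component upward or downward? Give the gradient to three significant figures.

Total head at well D: h = 555.03 m (water level in the standpipe).
Pressure head at well G: ψ = P/(ρg) = 122.8×1000 / (1000 × 9.81) = 12.52 m.
Total head at well G: h = z + ψ = 544.73 + 12.52 = 557.25 m.
Δh = h(well D) − h(well G) = 555.03 − 557.25 = -2.22 m.
Vertical separation Δz = 553.81 − 544.73 = 9.08 m.
|i_v| = |Δh| / Δz = 2.22 / 9.08 = 0.244.
Head is higher in the deep piezometer, so vertical flow is upward (discharge condition).

|i_v| ≈ 0.244; vertical flow is upward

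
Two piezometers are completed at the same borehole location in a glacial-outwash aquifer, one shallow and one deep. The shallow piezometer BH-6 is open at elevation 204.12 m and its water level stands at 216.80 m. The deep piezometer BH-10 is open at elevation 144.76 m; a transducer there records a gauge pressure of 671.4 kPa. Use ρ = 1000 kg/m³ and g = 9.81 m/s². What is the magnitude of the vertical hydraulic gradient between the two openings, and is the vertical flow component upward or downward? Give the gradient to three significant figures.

|i_v| ≈ 0.0606; vertical flow is downward

Total head at BH-6: h = 216.80 m (water level in the standpipe).
Pressure head at BH-10: ψ = P/(ρg) = 671.4×1000 / (1000 × 9.81) = 68.44 m.
Total head at BH-10: h = z + ψ = 144.76 + 68.44 = 213.20 m.
Δh = h(BH-6) − h(BH-10) = 216.80 − 213.20 = 3.60 m.
Vertical separation Δz = 204.12 − 144.76 = 59.36 m.
|i_v| = |Δh| / Δz = 3.60 / 59.36 = 0.0606.
Head is higher in the shallow piezometer, so vertical flow is downward (recharge condition).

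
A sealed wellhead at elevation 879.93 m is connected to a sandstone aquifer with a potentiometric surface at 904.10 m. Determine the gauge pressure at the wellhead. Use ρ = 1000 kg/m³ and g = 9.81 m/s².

P ≈ 237 kPa

Head above the cap: Δh = 904.10 − 879.93 = 24.17 m.
P = ρgΔh = 1000 × 9.81 × 24.17 = 237108 Pa ≈ 237 kPa.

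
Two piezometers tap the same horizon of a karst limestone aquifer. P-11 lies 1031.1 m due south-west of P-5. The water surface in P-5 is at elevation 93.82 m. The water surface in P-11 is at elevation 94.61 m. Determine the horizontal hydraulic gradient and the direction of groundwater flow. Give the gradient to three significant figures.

i ≈ 0.000766; groundwater flows toward the north-east

Total head at P-5: h = 93.82 m (water level in the piezometer is the total head).
Total head at P-11: h = 94.61 m (water level in the piezometer is the total head).
Head difference: h(P-5) − h(P-11) = 93.82 − 94.61 = -0.79 m.
Hydraulic gradient: i = |Δh| / L = 0.79 / 1031.1 = 0.000766.
Flow is from higher to lower head: from P-11 toward P-5, i.e. toward the north-east.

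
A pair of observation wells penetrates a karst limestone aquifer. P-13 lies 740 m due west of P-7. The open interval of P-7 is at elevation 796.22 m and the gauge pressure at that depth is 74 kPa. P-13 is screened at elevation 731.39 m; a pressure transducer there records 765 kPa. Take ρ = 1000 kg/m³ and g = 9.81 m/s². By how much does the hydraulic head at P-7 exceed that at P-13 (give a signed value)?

Pressure head at P-7: ψ = P/(ρg) = 74×1000 / (1000 × 9.81) = 7.54 m.
Total head at P-7: h = z + ψ = 796.22 + 7.54 = 803.76 m.
Pressure head at P-13: ψ = P/(ρg) = 765×1000 / (1000 × 9.81) = 77.98 m.
Total head at P-13: h = z + ψ = 731.39 + 77.98 = 809.37 m.
Head difference: h(P-7) − h(P-13) = 803.76 − 809.37 = -5.61 m.

Δh ≈ -5.61 m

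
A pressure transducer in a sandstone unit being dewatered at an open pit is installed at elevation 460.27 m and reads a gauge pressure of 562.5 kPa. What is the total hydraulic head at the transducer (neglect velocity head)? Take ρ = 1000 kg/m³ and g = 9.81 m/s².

ψ = P/(ρg) = 562.5×1000 / (1000 × 9.81) = 57.34 m.
h = z + ψ = 460.27 + 57.34 = 517.61 m.

h ≈ 517.61 m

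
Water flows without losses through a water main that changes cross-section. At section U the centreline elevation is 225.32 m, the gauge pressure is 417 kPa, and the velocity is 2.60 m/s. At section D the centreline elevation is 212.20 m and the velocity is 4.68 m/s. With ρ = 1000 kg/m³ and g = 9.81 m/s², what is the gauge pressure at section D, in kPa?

Pressure head at U: ψ₁ = P₁/(ρg) = 417×1000 / (1000 × 9.81) = 42.51 m.
Velocity heads: v₁²/2g = 2.60²/19.62 = 0.345 m; v₂²/2g = 4.68²/19.62 = 1.116 m.
Total head H = z₁ + ψ₁ + v₁²/2g = 225.32 + 42.51 + 0.345 = 268.18 m.
ψ₂ = H − z₂ − v₂²/2g = 268.18 − 212.20 − 1.116 = 54.86 m.
P₂ = ρgψ₂ = 1000 × 9.81 × 54.86 ≈ 538 kPa.

P₂ ≈ 538 kPa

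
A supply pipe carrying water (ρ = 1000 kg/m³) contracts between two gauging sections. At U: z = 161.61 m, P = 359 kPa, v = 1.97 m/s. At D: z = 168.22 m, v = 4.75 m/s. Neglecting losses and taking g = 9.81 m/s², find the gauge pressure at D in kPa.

Pressure head at U: ψ₁ = P₁/(ρg) = 359×1000 / (1000 × 9.81) = 36.60 m.
Velocity heads: v₁²/2g = 1.97²/19.62 = 0.198 m; v₂²/2g = 4.75²/19.62 = 1.150 m.
Total head H = z₁ + ψ₁ + v₁²/2g = 161.61 + 36.60 + 0.198 = 198.41 m.
ψ₂ = H − z₂ − v₂²/2g = 198.41 − 168.22 − 1.150 = 29.04 m.
P₂ = ρgψ₂ = 1000 × 9.81 × 29.04 ≈ 285 kPa.

P₂ ≈ 285 kPa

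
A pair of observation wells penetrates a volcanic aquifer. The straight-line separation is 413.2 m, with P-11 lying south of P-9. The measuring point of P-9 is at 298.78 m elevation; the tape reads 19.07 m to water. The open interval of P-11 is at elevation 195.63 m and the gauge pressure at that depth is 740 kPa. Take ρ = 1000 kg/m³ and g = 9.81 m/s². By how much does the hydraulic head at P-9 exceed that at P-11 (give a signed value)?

Total head at P-9: h = 298.78 − 19.07 = 279.71 m.
Pressure head at P-11: ψ = P/(ρg) = 740×1000 / (1000 × 9.81) = 75.43 m.
Total head at P-11: h = z + ψ = 195.63 + 75.43 = 271.06 m.
Head difference: h(P-9) − h(P-11) = 279.71 − 271.06 = 8.65 m.

Δh ≈ 8.65 m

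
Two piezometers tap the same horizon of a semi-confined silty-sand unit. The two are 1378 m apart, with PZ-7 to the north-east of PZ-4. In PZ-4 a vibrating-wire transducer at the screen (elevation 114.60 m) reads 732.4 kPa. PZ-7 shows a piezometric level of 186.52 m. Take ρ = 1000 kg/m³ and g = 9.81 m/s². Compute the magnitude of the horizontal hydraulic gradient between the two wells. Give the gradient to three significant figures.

Pressure head at PZ-4: ψ = P/(ρg) = 732.4×1000 / (1000 × 9.81) = 74.66 m.
Total head at PZ-4: h = z + ψ = 114.60 + 74.66 = 189.26 m.
Total head at PZ-7: h = 186.52 m (water level in the piezometer is the total head).
Head difference: h(PZ-4) − h(PZ-7) = 189.26 − 186.52 = 2.74 m.
Hydraulic gradient: i = |Δh| / L = 2.74 / 1378 = 0.00199.

i ≈ 0.00199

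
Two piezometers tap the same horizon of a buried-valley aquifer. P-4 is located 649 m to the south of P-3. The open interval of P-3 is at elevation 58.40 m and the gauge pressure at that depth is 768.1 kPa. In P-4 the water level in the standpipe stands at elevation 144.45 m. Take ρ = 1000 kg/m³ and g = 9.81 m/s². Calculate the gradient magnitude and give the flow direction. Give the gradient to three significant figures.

i ≈ 0.0119; groundwater flows toward the north

Pressure head at P-3: ψ = P/(ρg) = 768.1×1000 / (1000 × 9.81) = 78.30 m.
Total head at P-3: h = z + ψ = 58.40 + 78.30 = 136.70 m.
Total head at P-4: h = 144.45 m (water level in the piezometer is the total head).
Head difference: h(P-3) − h(P-4) = 136.70 − 144.45 = -7.75 m.
Hydraulic gradient: i = |Δh| / L = 7.75 / 649 = 0.0119.
Flow is from higher to lower head: from P-4 toward P-3, i.e. toward the north.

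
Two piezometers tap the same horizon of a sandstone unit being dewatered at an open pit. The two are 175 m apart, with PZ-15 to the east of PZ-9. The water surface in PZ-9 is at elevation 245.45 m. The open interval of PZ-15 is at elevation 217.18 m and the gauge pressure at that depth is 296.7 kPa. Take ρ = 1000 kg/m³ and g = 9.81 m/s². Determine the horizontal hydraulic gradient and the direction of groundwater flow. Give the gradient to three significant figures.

Total head at PZ-9: h = 245.45 m (water level in the piezometer is the total head).
Pressure head at PZ-15: ψ = P/(ρg) = 296.7×1000 / (1000 × 9.81) = 30.24 m.
Total head at PZ-15: h = z + ψ = 217.18 + 30.24 = 247.42 m.
Head difference: h(PZ-9) − h(PZ-15) = 245.45 − 247.42 = -1.97 m.
Hydraulic gradient: i = |Δh| / L = 1.97 / 175 = 0.0113.
Flow is from higher to lower head: from PZ-15 toward PZ-9, i.e. toward the west.

i ≈ 0.0113; groundwater flows toward the west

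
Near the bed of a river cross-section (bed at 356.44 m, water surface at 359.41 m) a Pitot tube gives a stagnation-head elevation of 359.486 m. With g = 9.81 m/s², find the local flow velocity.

v ≈ 1.22 m/s

Near the bed, under hydrostatic conditions, the piezometric head (z + ψ) equals the free-surface elevation, 359.41 m.
Velocity head = total − piezometric = 359.486 − 359.41 = 0.076 m.
v = √(2g·h_v) = √(2 × 9.81 × 0.076) = 1.22 m/s.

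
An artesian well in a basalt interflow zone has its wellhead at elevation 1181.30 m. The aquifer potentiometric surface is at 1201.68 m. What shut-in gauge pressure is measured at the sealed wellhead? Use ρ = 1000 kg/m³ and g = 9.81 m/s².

P ≈ 200 kPa

Head above the cap: Δh = 1201.68 − 1181.30 = 20.38 m.
P = ρgΔh = 1000 × 9.81 × 20.38 = 199928 Pa ≈ 200 kPa.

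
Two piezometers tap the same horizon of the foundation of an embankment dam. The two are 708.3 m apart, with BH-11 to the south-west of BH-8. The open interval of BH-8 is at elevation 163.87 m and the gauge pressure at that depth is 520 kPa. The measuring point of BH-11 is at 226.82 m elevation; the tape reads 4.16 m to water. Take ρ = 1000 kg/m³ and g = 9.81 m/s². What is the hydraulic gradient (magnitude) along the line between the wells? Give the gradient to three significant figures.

i ≈ 0.00816

Pressure head at BH-8: ψ = P/(ρg) = 520×1000 / (1000 × 9.81) = 53.01 m.
Total head at BH-8: h = z + ψ = 163.87 + 53.01 = 216.88 m.
Total head at BH-11: h = 226.82 − 4.16 = 222.66 m.
Head difference: h(BH-8) − h(BH-11) = 216.88 − 222.66 = -5.78 m.
Hydraulic gradient: i = |Δh| / L = 5.78 / 708.3 = 0.00816.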